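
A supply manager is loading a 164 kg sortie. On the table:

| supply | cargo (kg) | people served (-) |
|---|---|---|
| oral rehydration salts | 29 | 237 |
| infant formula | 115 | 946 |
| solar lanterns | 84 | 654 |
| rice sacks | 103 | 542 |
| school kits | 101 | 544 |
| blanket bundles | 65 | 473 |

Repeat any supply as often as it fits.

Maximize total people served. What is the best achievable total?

1185

Taking the top-ratio supplies first gives oral rehydration salts + infant formula for 1183 (144 kg).
The 115 kg tied up in infant formula is better spent on 4×oral rehydration salts — total rises to 1185 (145 kg).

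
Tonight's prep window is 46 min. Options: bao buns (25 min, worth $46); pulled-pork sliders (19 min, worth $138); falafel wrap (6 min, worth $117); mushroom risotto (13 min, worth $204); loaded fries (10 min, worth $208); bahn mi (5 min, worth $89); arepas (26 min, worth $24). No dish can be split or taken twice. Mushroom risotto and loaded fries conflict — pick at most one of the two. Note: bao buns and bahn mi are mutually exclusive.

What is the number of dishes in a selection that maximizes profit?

4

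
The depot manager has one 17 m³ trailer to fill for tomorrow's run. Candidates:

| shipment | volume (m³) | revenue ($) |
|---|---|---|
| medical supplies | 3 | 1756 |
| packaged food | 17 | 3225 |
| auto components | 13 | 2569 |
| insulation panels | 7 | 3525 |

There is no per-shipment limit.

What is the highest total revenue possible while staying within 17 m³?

8806

Filling by ratio: 5×medical supplies for 8780, with 2 m³ left unused.
Dropping 4×medical supplies frees 12 m³; slotting in 2×insulation panels (14 m³) lifts the total to 8806 at 17 m³.
Every other selection either busts 17 m³ or fails to beat 8806.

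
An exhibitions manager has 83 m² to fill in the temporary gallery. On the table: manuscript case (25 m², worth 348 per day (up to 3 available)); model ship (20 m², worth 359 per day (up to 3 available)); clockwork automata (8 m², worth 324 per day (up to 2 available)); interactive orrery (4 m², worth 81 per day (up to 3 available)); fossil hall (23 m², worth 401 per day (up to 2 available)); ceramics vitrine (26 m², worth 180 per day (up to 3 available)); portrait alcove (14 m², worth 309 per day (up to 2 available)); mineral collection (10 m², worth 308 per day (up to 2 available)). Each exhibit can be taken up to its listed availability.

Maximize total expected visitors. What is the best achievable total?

2175

Ranking by ratio (expected visitors/m²): clockwork automata 40.50, mineral collection 30.80, portrait alcove 22.07.
A density-first pass picks 2×clockwork automata + 3×interactive orrery + 2×portrait alcove + 2×mineral collection — 2125 at 76 m².
The 14 m² tied up in portrait alcove is better spent on model ship — total rises to 2175 (82 m²).
That's the maximum — no swap from here does better than 2175.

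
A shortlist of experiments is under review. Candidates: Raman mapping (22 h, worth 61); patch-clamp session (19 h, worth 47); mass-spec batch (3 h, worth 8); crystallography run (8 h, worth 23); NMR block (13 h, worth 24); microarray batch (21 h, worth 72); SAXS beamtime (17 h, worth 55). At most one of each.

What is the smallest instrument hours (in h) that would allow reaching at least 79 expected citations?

24

Minimise h subject to total expected citations ≥ 79.
Taking mass-spec batch + microarray batch gives 80 (≥ 79) for 24 h.
Any bundle with less than 24 h falls short of 79.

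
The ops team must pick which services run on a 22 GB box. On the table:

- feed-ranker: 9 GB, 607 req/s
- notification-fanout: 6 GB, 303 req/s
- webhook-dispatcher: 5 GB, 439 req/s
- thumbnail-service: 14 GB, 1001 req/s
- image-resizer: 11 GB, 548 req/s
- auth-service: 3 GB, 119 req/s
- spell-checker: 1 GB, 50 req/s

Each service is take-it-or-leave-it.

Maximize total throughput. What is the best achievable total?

A density-first pass picks webhook-dispatcher + thumbnail-service + spell-checker — 1490 at 20 GB.
Dropping spell-checker frees 1 GB; slotting in auth-service (3 GB) lifts the total to 1559 at 22 GB.
Next best is webhook-dispatcher + thumbnail-service + spell-checker at 1490 (20 GB) — short by 69.

1559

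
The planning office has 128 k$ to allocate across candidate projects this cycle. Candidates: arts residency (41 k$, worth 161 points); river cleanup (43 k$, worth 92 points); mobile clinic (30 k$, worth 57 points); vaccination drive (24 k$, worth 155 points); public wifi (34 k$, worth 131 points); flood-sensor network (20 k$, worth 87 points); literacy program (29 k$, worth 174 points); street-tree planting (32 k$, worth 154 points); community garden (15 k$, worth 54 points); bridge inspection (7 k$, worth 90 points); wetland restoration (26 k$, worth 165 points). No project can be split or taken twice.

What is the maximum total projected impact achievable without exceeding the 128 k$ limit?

745

The ratio heuristic lands on vaccination drive + literacy program + street-tree planting + bridge inspection + wetland restoration (738) but leaves 10 k$ idle.
The 32 k$ tied up in street-tree planting is better spent on arts residency — total rises to 745 (127 k$).
Runner-up vaccination drive + literacy program + street-tree planting + bridge inspection + wetland restoration tops out at 738.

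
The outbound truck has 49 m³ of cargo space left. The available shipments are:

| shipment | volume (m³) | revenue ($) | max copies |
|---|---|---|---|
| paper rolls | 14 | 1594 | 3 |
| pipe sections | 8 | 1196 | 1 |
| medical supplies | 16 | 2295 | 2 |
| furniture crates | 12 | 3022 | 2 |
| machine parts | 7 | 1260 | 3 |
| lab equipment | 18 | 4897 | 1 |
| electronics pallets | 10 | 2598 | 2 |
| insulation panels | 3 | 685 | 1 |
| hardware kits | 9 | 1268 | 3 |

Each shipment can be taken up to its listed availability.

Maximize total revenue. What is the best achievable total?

Density check — lab equipment 272.06, electronics pallets 259.80, furniture crates 251.83 are the best per m³.
The ratio heuristic lands on machine parts + lab equipment + 2×electronics pallets + insulation panels (12038) but leaves 1 m³ idle.
Dropping 2×electronics pallets and insulation panels frees 23 m³; slotting in 2×furniture crates (24 m³) lifts the total to 12201 at 49 m³.

12201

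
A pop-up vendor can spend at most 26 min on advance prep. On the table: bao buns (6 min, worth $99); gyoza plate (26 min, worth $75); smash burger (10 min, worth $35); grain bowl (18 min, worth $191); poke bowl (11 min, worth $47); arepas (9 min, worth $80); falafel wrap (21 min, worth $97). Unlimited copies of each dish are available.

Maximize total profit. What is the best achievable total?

By profit per min: bao buns 16.50, grain bowl 10.61, arepas 8.89 lead.
Best packing: 4×bao buns — 24 min, 396 total.
That's the maximum — no swap from here does better than 396.

396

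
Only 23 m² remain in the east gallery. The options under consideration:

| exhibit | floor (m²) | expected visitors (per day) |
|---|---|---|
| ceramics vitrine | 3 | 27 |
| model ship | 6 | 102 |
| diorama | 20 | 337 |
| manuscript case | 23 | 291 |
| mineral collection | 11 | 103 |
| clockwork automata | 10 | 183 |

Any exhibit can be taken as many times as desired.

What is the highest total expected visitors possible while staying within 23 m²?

393

Ranking by ratio (expected visitors/m²): clockwork automata 18.30, model ship 17.00, diorama 16.85, manuscript case 12.65.
Best packing: ceramics vitrine + 2×clockwork automata — 23 m², 393 total.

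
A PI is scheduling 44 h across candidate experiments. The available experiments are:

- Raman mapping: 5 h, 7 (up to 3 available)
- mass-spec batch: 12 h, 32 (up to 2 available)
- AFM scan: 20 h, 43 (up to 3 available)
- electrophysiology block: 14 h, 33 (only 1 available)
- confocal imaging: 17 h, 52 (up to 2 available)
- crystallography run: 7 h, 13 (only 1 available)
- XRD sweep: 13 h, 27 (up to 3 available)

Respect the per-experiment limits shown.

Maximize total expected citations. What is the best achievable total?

Filling by ratio: 2×confocal imaging + crystallography run for 117, with 3 h left unused.
Dropping crystallography run frees 7 h; slotting in 2×Raman mapping (10 h) lifts the total to 118 at 44 h.

118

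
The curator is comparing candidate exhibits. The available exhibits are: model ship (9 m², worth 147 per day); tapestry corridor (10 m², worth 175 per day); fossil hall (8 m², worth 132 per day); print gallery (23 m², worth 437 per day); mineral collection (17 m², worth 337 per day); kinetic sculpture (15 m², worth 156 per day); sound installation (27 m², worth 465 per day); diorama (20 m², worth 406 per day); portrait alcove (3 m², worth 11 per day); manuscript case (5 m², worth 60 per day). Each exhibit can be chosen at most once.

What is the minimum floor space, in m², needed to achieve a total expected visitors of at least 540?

29

Need the lightest bundle worth ≥ 540.
model ship + diorama reaches 553 using 29 m².
Any bundle with less than 29 m² falls short of 540.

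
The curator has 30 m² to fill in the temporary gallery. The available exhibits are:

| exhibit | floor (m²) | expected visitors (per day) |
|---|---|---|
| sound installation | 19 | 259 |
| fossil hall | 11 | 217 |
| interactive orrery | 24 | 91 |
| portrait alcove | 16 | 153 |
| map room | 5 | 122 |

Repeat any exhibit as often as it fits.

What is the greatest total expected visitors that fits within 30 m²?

732

By expected visitors per m²: map room 24.40, fossil hall 19.73, sound installation 13.63, portrait alcove 9.56 lead.
The ratio ordering already packs tightly: 6×map room, 30 m², 732.
Nothing else within 30 m² beats 732.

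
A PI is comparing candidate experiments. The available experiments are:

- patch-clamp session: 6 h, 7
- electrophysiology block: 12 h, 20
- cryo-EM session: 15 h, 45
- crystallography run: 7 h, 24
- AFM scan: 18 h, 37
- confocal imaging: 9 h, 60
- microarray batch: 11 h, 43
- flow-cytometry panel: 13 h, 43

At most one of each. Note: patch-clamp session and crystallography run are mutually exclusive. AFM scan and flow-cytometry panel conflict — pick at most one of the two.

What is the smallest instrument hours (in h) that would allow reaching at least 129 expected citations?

Need the lightest bundle worth ≥ 129.
cryo-EM session + crystallography run + confocal imaging reaches 129 using 31 h.
Below 31 h the best achievable stays under 129.

31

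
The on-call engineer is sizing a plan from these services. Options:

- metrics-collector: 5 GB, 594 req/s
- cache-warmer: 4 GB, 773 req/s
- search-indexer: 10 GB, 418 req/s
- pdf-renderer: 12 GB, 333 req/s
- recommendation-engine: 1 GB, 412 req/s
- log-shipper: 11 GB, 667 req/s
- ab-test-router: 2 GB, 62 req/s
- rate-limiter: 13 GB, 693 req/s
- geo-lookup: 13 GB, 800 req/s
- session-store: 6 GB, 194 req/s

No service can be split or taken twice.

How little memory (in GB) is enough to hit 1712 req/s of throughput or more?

10

Minimise GB subject to total throughput ≥ 1712.
metrics-collector + cache-warmer + recommendation-engine reaches 1779 using 10 GB.
Any bundle with less than 10 GB falls short of 1712.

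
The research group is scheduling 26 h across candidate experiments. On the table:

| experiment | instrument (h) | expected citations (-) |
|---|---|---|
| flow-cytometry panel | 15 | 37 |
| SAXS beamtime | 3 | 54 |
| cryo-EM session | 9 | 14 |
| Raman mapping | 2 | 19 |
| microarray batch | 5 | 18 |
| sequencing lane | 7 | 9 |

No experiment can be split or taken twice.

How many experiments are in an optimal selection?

The maximum expected citations within 26 h is 128.
flow-cytometry panel + SAXS beamtime + Raman mapping + microarray batch hits 128 at 25 h.
Every optimal selection uses 4 experiments.

4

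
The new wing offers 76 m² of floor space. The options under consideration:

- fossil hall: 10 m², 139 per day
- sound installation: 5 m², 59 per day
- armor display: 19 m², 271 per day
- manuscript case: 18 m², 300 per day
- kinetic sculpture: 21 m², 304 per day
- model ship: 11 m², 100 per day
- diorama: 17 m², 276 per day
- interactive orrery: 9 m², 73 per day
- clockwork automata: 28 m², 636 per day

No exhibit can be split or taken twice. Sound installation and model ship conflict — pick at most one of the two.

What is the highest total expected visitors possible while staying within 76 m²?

1355

Ranking by ratio (expected visitors/m²): clockwork automata 22.71, manuscript case 16.67, diorama 16.24, kinetic sculpture 14.48.
Greedy by ratio would take fossil hall + manuscript case + diorama + clockwork automata: 73 m² used, total 1351.
Dropping manuscript case frees 18 m²; slotting in kinetic sculpture (21 m²) lifts the total to 1355 at 76 m².
The closest alternative, fossil hall + manuscript case + diorama + clockwork automata, reaches only 1351.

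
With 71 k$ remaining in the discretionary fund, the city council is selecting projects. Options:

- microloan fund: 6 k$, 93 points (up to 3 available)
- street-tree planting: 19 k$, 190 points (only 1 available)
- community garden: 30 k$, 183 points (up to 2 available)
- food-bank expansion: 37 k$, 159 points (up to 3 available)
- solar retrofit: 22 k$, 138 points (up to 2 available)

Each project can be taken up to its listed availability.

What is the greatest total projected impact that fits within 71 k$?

652

A density-first pass picks 3×microloan fund + street-tree planting + solar retrofit — 607 at 59 k$.
Dropping solar retrofit frees 22 k$; slotting in community garden (30 k$) lifts the total to 652 at 67 k$.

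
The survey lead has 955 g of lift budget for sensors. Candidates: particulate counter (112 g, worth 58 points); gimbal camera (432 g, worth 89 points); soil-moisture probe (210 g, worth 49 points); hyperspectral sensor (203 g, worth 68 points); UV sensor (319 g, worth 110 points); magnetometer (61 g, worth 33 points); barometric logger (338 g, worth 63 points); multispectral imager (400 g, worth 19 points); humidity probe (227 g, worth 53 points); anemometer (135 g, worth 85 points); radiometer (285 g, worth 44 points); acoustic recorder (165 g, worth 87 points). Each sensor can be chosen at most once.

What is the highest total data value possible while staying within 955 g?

408

Taking the top-ratio sensors first gives particulate counter + UV sensor + magnetometer + anemometer + acoustic recorder for 373 (792 g).
Dropping magnetometer frees 61 g; slotting in hyperspectral sensor (203 g) lifts the total to 408 at 934 g.
An exhaustive check of the 4096 subsets confirms 408.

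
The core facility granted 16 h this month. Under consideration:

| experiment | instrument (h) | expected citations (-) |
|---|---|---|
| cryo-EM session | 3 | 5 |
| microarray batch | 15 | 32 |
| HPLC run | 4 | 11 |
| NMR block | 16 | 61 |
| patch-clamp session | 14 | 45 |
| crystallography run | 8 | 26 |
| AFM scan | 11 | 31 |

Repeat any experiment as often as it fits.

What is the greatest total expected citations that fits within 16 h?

61

Taking NMR block: 16 h used, 61 in expected citations.
That's the maximum — no swap from here does better than 61.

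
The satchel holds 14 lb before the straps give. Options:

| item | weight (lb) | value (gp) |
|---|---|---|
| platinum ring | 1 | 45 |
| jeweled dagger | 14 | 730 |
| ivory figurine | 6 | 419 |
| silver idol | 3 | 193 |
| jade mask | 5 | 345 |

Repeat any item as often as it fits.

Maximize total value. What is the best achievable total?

957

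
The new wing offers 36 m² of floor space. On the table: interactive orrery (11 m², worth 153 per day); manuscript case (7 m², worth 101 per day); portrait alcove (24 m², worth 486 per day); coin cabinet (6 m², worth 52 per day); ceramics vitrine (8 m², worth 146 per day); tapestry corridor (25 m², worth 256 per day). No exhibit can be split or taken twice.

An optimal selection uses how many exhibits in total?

2

Best achievable expected visitors is 639.
interactive orrery + portrait alcove hits 639 at 35 m².
Every optimal selection uses 2 exhibits.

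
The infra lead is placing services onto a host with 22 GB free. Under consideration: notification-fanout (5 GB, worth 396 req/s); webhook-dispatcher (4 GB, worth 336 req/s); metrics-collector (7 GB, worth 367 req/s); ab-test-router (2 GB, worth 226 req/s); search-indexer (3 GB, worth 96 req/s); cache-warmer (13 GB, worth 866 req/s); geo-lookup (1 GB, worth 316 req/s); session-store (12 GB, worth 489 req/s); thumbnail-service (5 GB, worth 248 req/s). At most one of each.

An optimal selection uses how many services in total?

The maximum throughput within 22 GB is 1804.
One optimal bundle: notification-fanout + ab-test-router + cache-warmer + geo-lookup (21 GB).
Any selection reaching 1804 contains exactly 4 services.

4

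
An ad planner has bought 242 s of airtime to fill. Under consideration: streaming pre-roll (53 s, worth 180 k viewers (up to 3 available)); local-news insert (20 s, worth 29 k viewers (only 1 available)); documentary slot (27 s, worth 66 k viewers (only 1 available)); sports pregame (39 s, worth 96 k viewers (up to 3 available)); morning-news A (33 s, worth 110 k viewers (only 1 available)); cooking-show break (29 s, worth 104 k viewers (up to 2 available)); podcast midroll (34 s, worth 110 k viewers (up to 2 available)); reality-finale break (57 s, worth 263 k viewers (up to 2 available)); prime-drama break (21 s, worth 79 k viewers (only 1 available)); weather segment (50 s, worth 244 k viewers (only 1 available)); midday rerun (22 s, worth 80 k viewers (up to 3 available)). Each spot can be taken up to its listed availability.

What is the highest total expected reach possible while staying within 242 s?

Filling by ratio: 2×reality-finale break + prime-drama break + weather segment + 2×midday rerun for 1009, with 13 s left unused.
Dropping prime-drama break frees 21 s; slotting in podcast midroll (34 s) lifts the total to 1040 at 242 s.
Every other selection either busts 242 s or exceeds an availability limit or fails to beat 1040.

1040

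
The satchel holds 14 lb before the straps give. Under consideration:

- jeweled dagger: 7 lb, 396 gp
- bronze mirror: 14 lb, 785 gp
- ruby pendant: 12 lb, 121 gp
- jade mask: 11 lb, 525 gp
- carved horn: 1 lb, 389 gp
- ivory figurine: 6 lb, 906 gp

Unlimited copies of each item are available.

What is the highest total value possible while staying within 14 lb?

5446

Taking 14×carved horn: 14 lb used, 5446 in value.
Nothing else within 14 lb beats 5446.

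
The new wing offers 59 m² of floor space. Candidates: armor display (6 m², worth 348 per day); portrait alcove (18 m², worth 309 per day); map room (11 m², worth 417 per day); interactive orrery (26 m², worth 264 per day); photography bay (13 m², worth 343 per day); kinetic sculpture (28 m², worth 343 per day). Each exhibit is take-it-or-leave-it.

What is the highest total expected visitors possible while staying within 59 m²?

Greedy by ratio would take armor display + portrait alcove + map room + photography bay: 48 m² used, total 1417.
The 18 m² tied up in portrait alcove is better spent on kinetic sculpture — total rises to 1451 (58 m²).
An exhaustive check of the 64 subsets confirms 1451.

1451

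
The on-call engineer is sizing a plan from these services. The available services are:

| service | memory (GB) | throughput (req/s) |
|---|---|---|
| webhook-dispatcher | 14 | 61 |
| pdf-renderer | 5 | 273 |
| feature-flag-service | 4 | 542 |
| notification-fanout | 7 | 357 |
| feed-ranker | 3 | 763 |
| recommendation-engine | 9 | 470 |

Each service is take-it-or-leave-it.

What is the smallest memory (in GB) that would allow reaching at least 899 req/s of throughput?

Minimise GB subject to total throughput ≥ 899.
feature-flag-service + feed-ranker: 1305 throughput at 7 GB.
Any bundle with less than 7 GB falls short of 899.

7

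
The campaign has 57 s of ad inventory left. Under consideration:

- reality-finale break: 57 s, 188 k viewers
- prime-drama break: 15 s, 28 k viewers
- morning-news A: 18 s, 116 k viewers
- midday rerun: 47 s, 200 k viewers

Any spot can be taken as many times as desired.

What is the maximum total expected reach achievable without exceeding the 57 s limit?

Ranking by ratio (expected reach/s): morning-news A 6.44, midday rerun 4.26, reality-finale break 3.30, prime-drama break 1.87.
The ratio ordering already packs tightly: 3×morning-news A, 54 s, 348.

348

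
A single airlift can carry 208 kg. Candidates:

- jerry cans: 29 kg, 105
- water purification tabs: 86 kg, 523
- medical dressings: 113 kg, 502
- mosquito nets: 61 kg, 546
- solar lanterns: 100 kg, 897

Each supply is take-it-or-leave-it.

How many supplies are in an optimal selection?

3

Optimal total is 1548.
One optimal bundle: jerry cans + mosquito nets + solar lanterns (190 kg).
Any selection reaching 1548 contains exactly 3 supplies.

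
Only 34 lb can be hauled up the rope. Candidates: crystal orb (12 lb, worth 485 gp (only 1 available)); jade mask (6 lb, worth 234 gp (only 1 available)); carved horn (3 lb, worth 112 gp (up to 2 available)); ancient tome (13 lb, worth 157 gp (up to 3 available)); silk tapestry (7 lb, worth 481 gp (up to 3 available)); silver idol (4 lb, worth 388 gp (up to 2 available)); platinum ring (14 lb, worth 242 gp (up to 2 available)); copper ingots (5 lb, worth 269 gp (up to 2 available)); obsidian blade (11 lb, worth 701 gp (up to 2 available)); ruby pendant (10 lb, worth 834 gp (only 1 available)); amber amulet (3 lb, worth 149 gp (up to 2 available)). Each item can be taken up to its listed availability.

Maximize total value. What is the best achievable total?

Greedy by ratio would take 2×silk tapestry + 2×silver idol + ruby pendant: 32 lb used, total 2572.
The 14 lb tied up in 2×silk tapestry is better spent on copper ingots + obsidian blade — total rises to 2580 (34 lb).

2580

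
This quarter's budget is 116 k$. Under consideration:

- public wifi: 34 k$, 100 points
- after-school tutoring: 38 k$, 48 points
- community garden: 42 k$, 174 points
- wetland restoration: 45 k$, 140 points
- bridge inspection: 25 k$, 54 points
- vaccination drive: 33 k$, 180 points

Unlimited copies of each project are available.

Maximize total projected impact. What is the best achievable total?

3×vaccination drive uses 99 of the 116 k$ and totals 540.
No other feasible combination exceeds 540.

540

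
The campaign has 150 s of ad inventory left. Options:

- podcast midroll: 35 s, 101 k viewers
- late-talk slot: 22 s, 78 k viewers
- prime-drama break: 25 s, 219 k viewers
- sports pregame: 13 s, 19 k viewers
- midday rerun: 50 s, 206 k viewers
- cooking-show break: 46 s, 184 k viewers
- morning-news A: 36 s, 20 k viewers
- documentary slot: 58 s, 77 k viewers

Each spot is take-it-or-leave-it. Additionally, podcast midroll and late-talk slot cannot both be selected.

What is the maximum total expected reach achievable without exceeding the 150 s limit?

687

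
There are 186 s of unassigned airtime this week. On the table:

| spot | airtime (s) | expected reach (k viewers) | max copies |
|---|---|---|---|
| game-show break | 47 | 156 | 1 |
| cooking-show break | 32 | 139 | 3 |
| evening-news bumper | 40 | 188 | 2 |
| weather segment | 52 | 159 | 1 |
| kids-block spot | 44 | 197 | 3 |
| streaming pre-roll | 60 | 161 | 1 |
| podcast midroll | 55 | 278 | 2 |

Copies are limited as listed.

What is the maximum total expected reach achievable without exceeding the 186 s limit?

By expected reach per s: podcast midroll 5.05, evening-news bumper 4.70, kids-block spot 4.48 lead.
A density-first pass picks cooking-show break + evening-news bumper + 2×podcast midroll — 883 at 182 s.
Replace evening-news bumper with kids-block spot: the trade gains 9 net, giving 892 at 186 s.
No other feasible combination exceeds 892.

892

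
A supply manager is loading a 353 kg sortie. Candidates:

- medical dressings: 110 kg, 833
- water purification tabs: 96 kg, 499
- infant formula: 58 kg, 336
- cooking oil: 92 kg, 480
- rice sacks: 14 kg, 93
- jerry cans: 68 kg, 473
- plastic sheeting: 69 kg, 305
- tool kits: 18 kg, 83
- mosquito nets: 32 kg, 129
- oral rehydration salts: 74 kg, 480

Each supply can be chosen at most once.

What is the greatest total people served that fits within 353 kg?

The ratio ordering already packs tightly: medical dressings + infant formula + rice sacks + jerry cans + tool kits + oral rehydration salts, 342 kg, 2298.
An exhaustive check of the 1024 subsets confirms 2298.

2298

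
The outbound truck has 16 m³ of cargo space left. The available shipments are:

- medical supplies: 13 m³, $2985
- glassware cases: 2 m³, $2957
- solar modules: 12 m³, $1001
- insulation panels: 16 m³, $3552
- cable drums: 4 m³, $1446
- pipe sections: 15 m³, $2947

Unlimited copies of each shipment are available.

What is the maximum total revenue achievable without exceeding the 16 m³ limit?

23656

By revenue per m³: glassware cases 1478.50, cable drums 361.50, medical supplies 229.62, insulation panels 222.00 lead.
8×glassware cases uses 16 of the 16 m³ and totals 23656.
Nothing else within 16 m³ beats 23656.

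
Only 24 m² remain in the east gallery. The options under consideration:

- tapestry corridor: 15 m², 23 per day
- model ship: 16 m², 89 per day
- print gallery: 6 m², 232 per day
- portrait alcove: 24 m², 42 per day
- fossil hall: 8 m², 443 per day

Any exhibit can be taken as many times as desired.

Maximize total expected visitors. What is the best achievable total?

1329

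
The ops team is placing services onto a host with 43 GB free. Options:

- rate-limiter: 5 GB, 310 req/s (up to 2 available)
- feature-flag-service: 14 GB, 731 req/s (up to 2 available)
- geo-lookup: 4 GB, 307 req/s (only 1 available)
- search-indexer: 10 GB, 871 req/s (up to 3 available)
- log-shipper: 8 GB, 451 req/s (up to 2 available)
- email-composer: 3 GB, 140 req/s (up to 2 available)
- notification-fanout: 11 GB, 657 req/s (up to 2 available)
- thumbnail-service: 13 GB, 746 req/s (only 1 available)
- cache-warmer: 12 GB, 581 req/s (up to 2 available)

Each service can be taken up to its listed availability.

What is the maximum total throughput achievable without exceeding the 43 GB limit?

3374

The ratio heuristic lands on rate-limiter + geo-lookup + 3×search-indexer + email-composer (3370) but leaves 1 GB idle.
Replace geo-lookup and email-composer with log-shipper: the trade gains 4 net, giving 3374 at 43 GB.
Nothing else within 43 GB beats 3374.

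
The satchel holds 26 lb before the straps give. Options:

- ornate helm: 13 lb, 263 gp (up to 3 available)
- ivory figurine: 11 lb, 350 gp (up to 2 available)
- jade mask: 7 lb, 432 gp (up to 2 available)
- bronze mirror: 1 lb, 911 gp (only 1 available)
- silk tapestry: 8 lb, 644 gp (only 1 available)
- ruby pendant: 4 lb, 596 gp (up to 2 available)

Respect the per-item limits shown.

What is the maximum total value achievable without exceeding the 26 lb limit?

3179

The ratio ordering already packs tightly: jade mask + bronze mirror + silk tapestry + 2×ruby pendant, 24 lb, 3179.
Nothing else within 26 lb beats 3179.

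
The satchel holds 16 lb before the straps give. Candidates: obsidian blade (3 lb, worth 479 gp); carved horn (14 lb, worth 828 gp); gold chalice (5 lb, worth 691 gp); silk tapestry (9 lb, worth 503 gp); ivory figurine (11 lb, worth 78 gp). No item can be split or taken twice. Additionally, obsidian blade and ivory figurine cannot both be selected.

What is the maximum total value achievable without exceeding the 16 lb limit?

Density check — obsidian blade 159.67, gold chalice 138.20, carved horn 59.14, silk tapestry 55.89 are the best per lb.
Greedy by ratio would take obsidian blade + gold chalice: 8 lb used, total 1170.
The 3 lb tied up in obsidian blade is better spent on silk tapestry — total rises to 1194 (14 lb).
Nothing else feasible within 16 lb beats 1194.

1194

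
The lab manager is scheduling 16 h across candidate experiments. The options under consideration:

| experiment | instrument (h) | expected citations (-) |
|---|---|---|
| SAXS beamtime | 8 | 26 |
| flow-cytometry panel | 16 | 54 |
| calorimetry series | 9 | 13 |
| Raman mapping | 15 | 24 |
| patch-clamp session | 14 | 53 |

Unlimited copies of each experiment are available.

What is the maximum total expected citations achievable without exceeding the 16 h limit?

54

Greedy by ratio would take patch-clamp session: 14 h used, total 53.
The 14 h tied up in patch-clamp session is better spent on flow-cytometry panel — total rises to 54 (16 h).
That's the maximum — no swap from here does better than 54.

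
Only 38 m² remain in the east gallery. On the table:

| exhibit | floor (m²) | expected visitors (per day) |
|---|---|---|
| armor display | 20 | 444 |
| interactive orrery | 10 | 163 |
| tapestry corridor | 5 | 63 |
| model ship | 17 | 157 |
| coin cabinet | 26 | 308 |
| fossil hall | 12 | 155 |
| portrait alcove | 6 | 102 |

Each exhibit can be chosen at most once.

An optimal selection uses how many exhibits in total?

3

The maximum expected visitors within 38 m² is 709.
armor display + interactive orrery + portrait alcove hits 709 at 36 m².
Every optimal selection uses 3 exhibits.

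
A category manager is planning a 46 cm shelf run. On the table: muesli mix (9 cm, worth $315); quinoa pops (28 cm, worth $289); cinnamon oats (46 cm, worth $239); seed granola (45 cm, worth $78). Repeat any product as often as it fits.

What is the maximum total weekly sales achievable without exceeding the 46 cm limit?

1575

5×muesli mix uses 45 of the 46 cm and totals 1575.
That's the maximum — no swap from here does better than 1575.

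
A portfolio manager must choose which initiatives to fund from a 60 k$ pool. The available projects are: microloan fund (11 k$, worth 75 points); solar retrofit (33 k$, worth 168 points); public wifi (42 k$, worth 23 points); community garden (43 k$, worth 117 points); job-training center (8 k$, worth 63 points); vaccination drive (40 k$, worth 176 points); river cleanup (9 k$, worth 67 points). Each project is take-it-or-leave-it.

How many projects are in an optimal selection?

3

Optimal total is 318.
One optimal bundle: microloan fund + vaccination drive + river cleanup (60 k$).
Every optimal selection uses 3 projects.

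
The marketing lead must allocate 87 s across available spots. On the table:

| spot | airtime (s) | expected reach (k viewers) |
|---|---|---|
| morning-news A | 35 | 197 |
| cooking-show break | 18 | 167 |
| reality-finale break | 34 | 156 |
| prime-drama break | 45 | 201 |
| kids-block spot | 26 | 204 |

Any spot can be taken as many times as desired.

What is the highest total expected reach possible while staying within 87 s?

705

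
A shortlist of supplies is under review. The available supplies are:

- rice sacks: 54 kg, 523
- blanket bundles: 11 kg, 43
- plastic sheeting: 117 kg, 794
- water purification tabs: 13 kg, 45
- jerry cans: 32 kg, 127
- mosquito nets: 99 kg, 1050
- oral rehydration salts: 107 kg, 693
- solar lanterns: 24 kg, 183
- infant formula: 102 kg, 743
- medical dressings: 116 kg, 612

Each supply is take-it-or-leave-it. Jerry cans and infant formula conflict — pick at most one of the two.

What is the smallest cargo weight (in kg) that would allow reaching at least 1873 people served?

209

Minimise kg subject to total people served ≥ 1873.
Taking rice sacks + jerry cans + mosquito nets + solar lanterns gives 1883 (≥ 1873) for 209 kg.
No combination under 209 kg hits 1873.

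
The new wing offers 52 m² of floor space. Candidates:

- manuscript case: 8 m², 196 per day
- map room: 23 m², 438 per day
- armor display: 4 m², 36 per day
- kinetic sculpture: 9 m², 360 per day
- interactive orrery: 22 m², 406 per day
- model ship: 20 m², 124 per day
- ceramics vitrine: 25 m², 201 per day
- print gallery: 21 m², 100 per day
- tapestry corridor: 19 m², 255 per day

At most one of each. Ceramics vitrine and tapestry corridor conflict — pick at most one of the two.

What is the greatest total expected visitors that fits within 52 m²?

1053

Taking the top-ratio exhibits first gives manuscript case + map room + armor display + kinetic sculpture for 1030 (44 m²).
Dropping manuscript case and armor display frees 12 m²; slotting in tapestry corridor (19 m²) lifts the total to 1053 at 51 m².
The closest alternative, manuscript case + map room + armor display + kinetic sculpture, reaches only 1030.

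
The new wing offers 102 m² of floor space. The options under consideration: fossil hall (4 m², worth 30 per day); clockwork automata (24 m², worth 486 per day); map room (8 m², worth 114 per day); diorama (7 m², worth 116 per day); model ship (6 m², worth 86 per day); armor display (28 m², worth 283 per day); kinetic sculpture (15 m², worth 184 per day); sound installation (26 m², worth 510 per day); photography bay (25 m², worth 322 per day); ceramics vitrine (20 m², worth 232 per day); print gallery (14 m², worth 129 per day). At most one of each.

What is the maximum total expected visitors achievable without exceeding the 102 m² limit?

1666

A density-first pass picks fossil hall + clockwork automata + map room + diorama + model ship + sound installation + photography bay — 1664 at 100 m².
The 18 m² tied up in fossil hall and map room and model ship is better spent on ceramics vitrine — total rises to 1666 (102 m²).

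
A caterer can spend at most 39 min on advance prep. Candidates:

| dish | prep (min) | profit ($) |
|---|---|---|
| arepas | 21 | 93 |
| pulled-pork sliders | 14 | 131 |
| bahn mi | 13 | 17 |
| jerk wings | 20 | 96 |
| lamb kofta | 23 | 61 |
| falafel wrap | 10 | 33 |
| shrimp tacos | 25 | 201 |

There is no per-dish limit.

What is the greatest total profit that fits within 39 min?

332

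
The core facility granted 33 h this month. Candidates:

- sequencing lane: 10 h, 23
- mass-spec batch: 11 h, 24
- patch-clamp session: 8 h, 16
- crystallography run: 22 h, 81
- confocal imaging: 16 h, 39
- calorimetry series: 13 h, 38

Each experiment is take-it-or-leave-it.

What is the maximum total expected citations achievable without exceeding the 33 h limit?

105

Greedy by ratio would take sequencing lane + crystallography run: 32 h used, total 104.
Replace sequencing lane with mass-spec batch: the trade gains 1 net, giving 105 at 33 h.
The closest alternative, sequencing lane + crystallography run, reaches only 104.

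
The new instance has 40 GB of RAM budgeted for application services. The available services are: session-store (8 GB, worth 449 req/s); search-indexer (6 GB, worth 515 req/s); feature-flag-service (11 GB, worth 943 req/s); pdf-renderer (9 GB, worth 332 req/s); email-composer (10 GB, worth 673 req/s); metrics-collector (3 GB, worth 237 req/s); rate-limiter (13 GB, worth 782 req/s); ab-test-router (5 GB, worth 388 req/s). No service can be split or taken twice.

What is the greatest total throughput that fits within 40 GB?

2968

A density-first pass picks search-indexer + feature-flag-service + email-composer + metrics-collector + ab-test-router — 2756 at 35 GB.
Dropping metrics-collector frees 3 GB; slotting in session-store (8 GB) lifts the total to 2968 at 40 GB.
Nothing else within 40 GB beats 2968.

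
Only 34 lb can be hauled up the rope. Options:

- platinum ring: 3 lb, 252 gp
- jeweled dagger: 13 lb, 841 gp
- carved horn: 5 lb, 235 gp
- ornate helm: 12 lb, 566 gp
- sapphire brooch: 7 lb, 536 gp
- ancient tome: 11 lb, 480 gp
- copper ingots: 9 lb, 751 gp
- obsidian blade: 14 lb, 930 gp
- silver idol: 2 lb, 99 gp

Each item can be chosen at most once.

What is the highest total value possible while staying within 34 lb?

Greedy by ratio would take platinum ring + sapphire brooch + copper ingots + obsidian blade: 33 lb used, total 2469.
Replace obsidian blade with jeweled dagger + silver idol: the trade gains 10 net, giving 2479 at 34 lb.

2479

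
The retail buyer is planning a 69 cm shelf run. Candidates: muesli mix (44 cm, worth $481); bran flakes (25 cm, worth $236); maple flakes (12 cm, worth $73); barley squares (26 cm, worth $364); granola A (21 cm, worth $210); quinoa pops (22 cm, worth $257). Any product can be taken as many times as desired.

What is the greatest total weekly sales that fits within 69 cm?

831

Taking the top-ratio products first gives maple flakes + 2×barley squares for 801 (64 cm).
Dropping maple flakes and barley squares frees 38 cm; slotting in granola A + quinoa pops (43 cm) lifts the total to 831 at 69 cm.
Every other selection either busts 69 cm or fails to beat 831.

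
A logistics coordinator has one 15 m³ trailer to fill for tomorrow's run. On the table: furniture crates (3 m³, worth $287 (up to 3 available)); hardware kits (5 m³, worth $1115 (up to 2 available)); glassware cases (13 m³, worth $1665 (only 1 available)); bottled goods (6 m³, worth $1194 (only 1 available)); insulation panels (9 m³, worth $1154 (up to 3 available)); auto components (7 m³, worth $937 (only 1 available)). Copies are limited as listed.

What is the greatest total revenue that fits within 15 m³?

2596

By revenue per m³: hardware kits 223.00, bottled goods 199.00, auto components 133.86, insulation panels 128.22 lead.
A density-first pass picks furniture crates + 2×hardware kits — 2517 at 13 m³.
Replace hardware kits with bottled goods: the trade gains 79 net, giving 2596 at 14 m³.
That's the maximum — no swap from here does better than 2596.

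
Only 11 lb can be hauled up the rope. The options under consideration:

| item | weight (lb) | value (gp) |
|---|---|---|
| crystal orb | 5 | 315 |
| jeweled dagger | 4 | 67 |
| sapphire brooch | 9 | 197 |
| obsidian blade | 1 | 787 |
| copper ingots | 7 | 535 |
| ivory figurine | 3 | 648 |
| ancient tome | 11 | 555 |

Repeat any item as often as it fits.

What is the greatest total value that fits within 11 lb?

Ranking by ratio (value/lb): obsidian blade 787.00, ivory figurine 216.00, copper ingots 76.43, crystal orb 63.00.
11×obsidian blade uses 11 of the 11 lb and totals 8657.

8657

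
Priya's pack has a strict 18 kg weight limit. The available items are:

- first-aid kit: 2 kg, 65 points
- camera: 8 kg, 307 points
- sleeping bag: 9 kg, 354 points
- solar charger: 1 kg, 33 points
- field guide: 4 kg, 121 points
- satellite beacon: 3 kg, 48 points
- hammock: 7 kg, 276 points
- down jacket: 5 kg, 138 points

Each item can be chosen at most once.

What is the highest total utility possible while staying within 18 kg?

695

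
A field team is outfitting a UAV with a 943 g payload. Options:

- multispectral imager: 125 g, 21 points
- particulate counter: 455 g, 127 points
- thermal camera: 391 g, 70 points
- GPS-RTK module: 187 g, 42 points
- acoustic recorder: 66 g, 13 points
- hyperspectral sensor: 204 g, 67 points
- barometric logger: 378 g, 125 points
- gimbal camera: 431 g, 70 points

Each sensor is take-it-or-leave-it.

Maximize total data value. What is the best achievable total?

265

By data value per g: barometric logger 0.33, hyperspectral sensor 0.33, particulate counter 0.28, GPS-RTK module 0.22 lead.
Filling by ratio: GPS-RTK module + acoustic recorder + hyperspectral sensor + barometric logger for 247, with 108 g left unused.
Replace GPS-RTK module and hyperspectral sensor with particulate counter: the trade gains 18 net, giving 265 at 899 g.
The spare 44 g is too small for any remaining sensor, and no exchange beats 265.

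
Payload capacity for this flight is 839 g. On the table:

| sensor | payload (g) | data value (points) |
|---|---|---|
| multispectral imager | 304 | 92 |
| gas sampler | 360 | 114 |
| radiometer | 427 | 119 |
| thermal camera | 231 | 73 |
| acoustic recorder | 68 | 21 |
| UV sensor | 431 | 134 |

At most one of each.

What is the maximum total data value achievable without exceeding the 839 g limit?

248

The ratio heuristic lands on gas sampler + thermal camera + acoustic recorder (208) but leaves 180 g idle.
Dropping thermal camera and acoustic recorder frees 299 g; slotting in UV sensor (431 g) lifts the total to 248 at 791 g.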